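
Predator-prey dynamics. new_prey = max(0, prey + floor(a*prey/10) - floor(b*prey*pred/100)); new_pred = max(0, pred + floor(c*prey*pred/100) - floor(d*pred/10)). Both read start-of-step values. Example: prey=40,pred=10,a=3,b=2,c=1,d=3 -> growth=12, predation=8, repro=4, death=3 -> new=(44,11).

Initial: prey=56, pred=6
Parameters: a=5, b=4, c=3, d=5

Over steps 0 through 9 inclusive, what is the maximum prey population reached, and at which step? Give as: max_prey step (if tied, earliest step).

Step 1: prey: 56+28-13=71; pred: 6+10-3=13
Step 2: prey: 71+35-36=70; pred: 13+27-6=34
Step 3: prey: 70+35-95=10; pred: 34+71-17=88
Step 4: prey: 10+5-35=0; pred: 88+26-44=70
Step 5: prey: 0+0-0=0; pred: 70+0-35=35
Step 6: prey: 0+0-0=0; pred: 35+0-17=18
Step 7: prey: 0+0-0=0; pred: 18+0-9=9
Step 8: prey: 0+0-0=0; pred: 9+0-4=5
Step 9: prey: 0+0-0=0; pred: 5+0-2=3
Max prey = 71 at step 1

Answer: 71 1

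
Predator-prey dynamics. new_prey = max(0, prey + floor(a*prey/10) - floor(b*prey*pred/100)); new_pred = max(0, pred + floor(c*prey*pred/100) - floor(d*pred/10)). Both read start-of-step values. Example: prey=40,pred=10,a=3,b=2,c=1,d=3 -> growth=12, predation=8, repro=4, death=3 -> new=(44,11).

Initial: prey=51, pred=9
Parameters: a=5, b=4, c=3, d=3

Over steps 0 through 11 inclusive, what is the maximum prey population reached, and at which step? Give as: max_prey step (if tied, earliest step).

Answer: 58 1

Derivation:
Step 1: prey: 51+25-18=58; pred: 9+13-2=20
Step 2: prey: 58+29-46=41; pred: 20+34-6=48
Step 3: prey: 41+20-78=0; pred: 48+59-14=93
Step 4: prey: 0+0-0=0; pred: 93+0-27=66
Step 5: prey: 0+0-0=0; pred: 66+0-19=47
Step 6: prey: 0+0-0=0; pred: 47+0-14=33
Step 7: prey: 0+0-0=0; pred: 33+0-9=24
Step 8: prey: 0+0-0=0; pred: 24+0-7=17
Step 9: prey: 0+0-0=0; pred: 17+0-5=12
Step 10: prey: 0+0-0=0; pred: 12+0-3=9
Step 11: prey: 0+0-0=0; pred: 9+0-2=7
Max prey = 58 at step 1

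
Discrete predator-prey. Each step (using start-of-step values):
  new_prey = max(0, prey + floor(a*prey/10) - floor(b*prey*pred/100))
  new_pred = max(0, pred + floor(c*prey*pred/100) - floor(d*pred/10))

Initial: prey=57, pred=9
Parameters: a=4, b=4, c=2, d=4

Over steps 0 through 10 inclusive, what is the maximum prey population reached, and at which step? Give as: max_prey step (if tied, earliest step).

Answer: 59 1

Derivation:
Step 1: prey: 57+22-20=59; pred: 9+10-3=16
Step 2: prey: 59+23-37=45; pred: 16+18-6=28
Step 3: prey: 45+18-50=13; pred: 28+25-11=42
Step 4: prey: 13+5-21=0; pred: 42+10-16=36
Step 5: prey: 0+0-0=0; pred: 36+0-14=22
Step 6: prey: 0+0-0=0; pred: 22+0-8=14
Step 7: prey: 0+0-0=0; pred: 14+0-5=9
Step 8: prey: 0+0-0=0; pred: 9+0-3=6
Step 9: prey: 0+0-0=0; pred: 6+0-2=4
Step 10: prey: 0+0-0=0; pred: 4+0-1=3
Max prey = 59 at step 1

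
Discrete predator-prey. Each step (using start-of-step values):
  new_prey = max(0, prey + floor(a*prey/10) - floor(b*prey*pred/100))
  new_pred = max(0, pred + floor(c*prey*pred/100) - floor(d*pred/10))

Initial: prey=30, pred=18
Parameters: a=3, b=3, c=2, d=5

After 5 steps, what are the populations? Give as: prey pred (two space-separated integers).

Answer: 10 7

Derivation:
Step 1: prey: 30+9-16=23; pred: 18+10-9=19
Step 2: prey: 23+6-13=16; pred: 19+8-9=18
Step 3: prey: 16+4-8=12; pred: 18+5-9=14
Step 4: prey: 12+3-5=10; pred: 14+3-7=10
Step 5: prey: 10+3-3=10; pred: 10+2-5=7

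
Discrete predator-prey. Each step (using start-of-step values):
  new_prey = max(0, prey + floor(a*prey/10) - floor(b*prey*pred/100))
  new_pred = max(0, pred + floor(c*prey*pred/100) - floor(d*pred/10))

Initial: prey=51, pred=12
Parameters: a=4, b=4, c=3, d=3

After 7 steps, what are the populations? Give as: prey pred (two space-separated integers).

Answer: 0 17

Derivation:
Step 1: prey: 51+20-24=47; pred: 12+18-3=27
Step 2: prey: 47+18-50=15; pred: 27+38-8=57
Step 3: prey: 15+6-34=0; pred: 57+25-17=65
Step 4: prey: 0+0-0=0; pred: 65+0-19=46
Step 5: prey: 0+0-0=0; pred: 46+0-13=33
Step 6: prey: 0+0-0=0; pred: 33+0-9=24
Step 7: prey: 0+0-0=0; pred: 24+0-7=17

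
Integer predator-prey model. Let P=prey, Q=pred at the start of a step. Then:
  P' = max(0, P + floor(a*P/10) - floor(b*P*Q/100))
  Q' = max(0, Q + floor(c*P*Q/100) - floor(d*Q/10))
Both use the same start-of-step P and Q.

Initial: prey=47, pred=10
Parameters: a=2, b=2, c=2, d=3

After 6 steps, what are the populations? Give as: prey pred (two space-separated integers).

Step 1: prey: 47+9-9=47; pred: 10+9-3=16
Step 2: prey: 47+9-15=41; pred: 16+15-4=27
Step 3: prey: 41+8-22=27; pred: 27+22-8=41
Step 4: prey: 27+5-22=10; pred: 41+22-12=51
Step 5: prey: 10+2-10=2; pred: 51+10-15=46
Step 6: prey: 2+0-1=1; pred: 46+1-13=34

Answer: 1 34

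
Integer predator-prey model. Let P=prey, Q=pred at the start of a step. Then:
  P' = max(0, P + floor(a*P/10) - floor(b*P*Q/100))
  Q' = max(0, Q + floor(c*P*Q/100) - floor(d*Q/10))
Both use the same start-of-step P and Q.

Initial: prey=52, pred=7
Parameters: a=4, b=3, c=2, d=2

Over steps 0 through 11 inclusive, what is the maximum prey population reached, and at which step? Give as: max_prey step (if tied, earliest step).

Step 1: prey: 52+20-10=62; pred: 7+7-1=13
Step 2: prey: 62+24-24=62; pred: 13+16-2=27
Step 3: prey: 62+24-50=36; pred: 27+33-5=55
Step 4: prey: 36+14-59=0; pred: 55+39-11=83
Step 5: prey: 0+0-0=0; pred: 83+0-16=67
Step 6: prey: 0+0-0=0; pred: 67+0-13=54
Step 7: prey: 0+0-0=0; pred: 54+0-10=44
Step 8: prey: 0+0-0=0; pred: 44+0-8=36
Step 9: prey: 0+0-0=0; pred: 36+0-7=29
Step 10: prey: 0+0-0=0; pred: 29+0-5=24
Step 11: prey: 0+0-0=0; pred: 24+0-4=20
Max prey = 62 at step 1

Answer: 62 1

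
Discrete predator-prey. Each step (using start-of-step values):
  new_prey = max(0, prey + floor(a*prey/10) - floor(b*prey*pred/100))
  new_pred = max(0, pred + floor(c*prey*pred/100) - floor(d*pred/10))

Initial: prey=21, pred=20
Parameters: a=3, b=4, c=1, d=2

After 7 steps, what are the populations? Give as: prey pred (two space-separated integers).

Answer: 1 8

Derivation:
Step 1: prey: 21+6-16=11; pred: 20+4-4=20
Step 2: prey: 11+3-8=6; pred: 20+2-4=18
Step 3: prey: 6+1-4=3; pred: 18+1-3=16
Step 4: prey: 3+0-1=2; pred: 16+0-3=13
Step 5: prey: 2+0-1=1; pred: 13+0-2=11
Step 6: prey: 1+0-0=1; pred: 11+0-2=9
Step 7: prey: 1+0-0=1; pred: 9+0-1=8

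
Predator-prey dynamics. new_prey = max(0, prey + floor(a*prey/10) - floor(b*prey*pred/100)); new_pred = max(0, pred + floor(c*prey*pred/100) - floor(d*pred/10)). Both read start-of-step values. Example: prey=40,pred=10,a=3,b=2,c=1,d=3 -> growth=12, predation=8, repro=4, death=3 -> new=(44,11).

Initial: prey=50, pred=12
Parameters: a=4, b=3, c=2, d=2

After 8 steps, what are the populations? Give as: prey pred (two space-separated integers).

Step 1: prey: 50+20-18=52; pred: 12+12-2=22
Step 2: prey: 52+20-34=38; pred: 22+22-4=40
Step 3: prey: 38+15-45=8; pred: 40+30-8=62
Step 4: prey: 8+3-14=0; pred: 62+9-12=59
Step 5: prey: 0+0-0=0; pred: 59+0-11=48
Step 6: prey: 0+0-0=0; pred: 48+0-9=39
Step 7: prey: 0+0-0=0; pred: 39+0-7=32
Step 8: prey: 0+0-0=0; pred: 32+0-6=26

Answer: 0 26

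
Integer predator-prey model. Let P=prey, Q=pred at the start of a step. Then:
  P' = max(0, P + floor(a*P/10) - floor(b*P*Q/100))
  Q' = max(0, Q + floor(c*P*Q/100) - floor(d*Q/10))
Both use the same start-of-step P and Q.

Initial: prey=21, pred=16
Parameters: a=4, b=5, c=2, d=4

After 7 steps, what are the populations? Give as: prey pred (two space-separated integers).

Answer: 8 2

Derivation:
Step 1: prey: 21+8-16=13; pred: 16+6-6=16
Step 2: prey: 13+5-10=8; pred: 16+4-6=14
Step 3: prey: 8+3-5=6; pred: 14+2-5=11
Step 4: prey: 6+2-3=5; pred: 11+1-4=8
Step 5: prey: 5+2-2=5; pred: 8+0-3=5
Step 6: prey: 5+2-1=6; pred: 5+0-2=3
Step 7: prey: 6+2-0=8; pred: 3+0-1=2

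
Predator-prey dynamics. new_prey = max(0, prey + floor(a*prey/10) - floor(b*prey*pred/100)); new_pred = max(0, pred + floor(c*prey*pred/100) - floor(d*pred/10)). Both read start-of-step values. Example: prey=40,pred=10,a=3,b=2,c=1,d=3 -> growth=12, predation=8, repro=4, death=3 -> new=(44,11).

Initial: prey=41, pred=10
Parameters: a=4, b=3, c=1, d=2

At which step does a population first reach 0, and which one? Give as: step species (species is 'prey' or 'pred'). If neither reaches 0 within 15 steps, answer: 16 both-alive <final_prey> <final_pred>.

Answer: 16 both-alive 5 7

Derivation:
Step 1: prey: 41+16-12=45; pred: 10+4-2=12
Step 2: prey: 45+18-16=47; pred: 12+5-2=15
Step 3: prey: 47+18-21=44; pred: 15+7-3=19
Step 4: prey: 44+17-25=36; pred: 19+8-3=24
Step 5: prey: 36+14-25=25; pred: 24+8-4=28
Step 6: prey: 25+10-21=14; pred: 28+7-5=30
Step 7: prey: 14+5-12=7; pred: 30+4-6=28
Step 8: prey: 7+2-5=4; pred: 28+1-5=24
Step 9: prey: 4+1-2=3; pred: 24+0-4=20
Step 10: prey: 3+1-1=3; pred: 20+0-4=16
Step 11: prey: 3+1-1=3; pred: 16+0-3=13
Step 12: prey: 3+1-1=3; pred: 13+0-2=11
Step 13: prey: 3+1-0=4; pred: 11+0-2=9
Step 14: prey: 4+1-1=4; pred: 9+0-1=8
Step 15: prey: 4+1-0=5; pred: 8+0-1=7
No extinction within 15 steps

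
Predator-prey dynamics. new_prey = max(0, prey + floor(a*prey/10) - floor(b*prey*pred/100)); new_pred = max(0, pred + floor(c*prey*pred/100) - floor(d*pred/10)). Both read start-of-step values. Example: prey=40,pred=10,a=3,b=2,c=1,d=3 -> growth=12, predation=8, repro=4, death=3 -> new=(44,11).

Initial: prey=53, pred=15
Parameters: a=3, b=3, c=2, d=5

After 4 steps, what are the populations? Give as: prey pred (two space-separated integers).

Answer: 4 23

Derivation:
Step 1: prey: 53+15-23=45; pred: 15+15-7=23
Step 2: prey: 45+13-31=27; pred: 23+20-11=32
Step 3: prey: 27+8-25=10; pred: 32+17-16=33
Step 4: prey: 10+3-9=4; pred: 33+6-16=23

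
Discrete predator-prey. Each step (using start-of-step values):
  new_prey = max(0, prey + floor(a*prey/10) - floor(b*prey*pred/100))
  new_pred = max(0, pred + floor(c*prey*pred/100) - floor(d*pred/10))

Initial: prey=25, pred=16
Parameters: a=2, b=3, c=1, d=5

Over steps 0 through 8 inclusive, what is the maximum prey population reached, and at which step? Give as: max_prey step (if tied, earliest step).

Step 1: prey: 25+5-12=18; pred: 16+4-8=12
Step 2: prey: 18+3-6=15; pred: 12+2-6=8
Step 3: prey: 15+3-3=15; pred: 8+1-4=5
Step 4: prey: 15+3-2=16; pred: 5+0-2=3
Step 5: prey: 16+3-1=18; pred: 3+0-1=2
Step 6: prey: 18+3-1=20; pred: 2+0-1=1
Step 7: prey: 20+4-0=24; pred: 1+0-0=1
Step 8: prey: 24+4-0=28; pred: 1+0-0=1
Max prey = 28 at step 8

Answer: 28 8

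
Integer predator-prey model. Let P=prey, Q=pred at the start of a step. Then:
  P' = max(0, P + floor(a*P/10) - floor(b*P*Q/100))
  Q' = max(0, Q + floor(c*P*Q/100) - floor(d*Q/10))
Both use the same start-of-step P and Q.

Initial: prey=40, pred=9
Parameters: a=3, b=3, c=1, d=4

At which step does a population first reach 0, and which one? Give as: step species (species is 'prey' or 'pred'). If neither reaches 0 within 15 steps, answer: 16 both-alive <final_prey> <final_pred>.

Answer: 16 both-alive 47 10

Derivation:
Step 1: prey: 40+12-10=42; pred: 9+3-3=9
Step 2: prey: 42+12-11=43; pred: 9+3-3=9
Step 3: prey: 43+12-11=44; pred: 9+3-3=9
Step 4: prey: 44+13-11=46; pred: 9+3-3=9
Step 5: prey: 46+13-12=47; pred: 9+4-3=10
Step 6: prey: 47+14-14=47; pred: 10+4-4=10
Steps 7-15: state stable at prey=47, pred=10 (no change)
No extinction within 15 steps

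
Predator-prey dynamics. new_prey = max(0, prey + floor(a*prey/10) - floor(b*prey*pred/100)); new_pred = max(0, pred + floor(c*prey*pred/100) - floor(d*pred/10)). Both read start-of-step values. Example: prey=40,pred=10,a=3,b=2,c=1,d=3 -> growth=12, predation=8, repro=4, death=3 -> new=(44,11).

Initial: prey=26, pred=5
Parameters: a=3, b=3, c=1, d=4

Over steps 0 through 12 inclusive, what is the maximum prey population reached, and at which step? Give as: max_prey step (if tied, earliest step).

Answer: 93 9

Derivation:
Step 1: prey: 26+7-3=30; pred: 5+1-2=4
Step 2: prey: 30+9-3=36; pred: 4+1-1=4
Step 3: prey: 36+10-4=42; pred: 4+1-1=4
Step 4: prey: 42+12-5=49; pred: 4+1-1=4
Step 5: prey: 49+14-5=58; pred: 4+1-1=4
Step 6: prey: 58+17-6=69; pred: 4+2-1=5
Step 7: prey: 69+20-10=79; pred: 5+3-2=6
Step 8: prey: 79+23-14=88; pred: 6+4-2=8
Step 9: prey: 88+26-21=93; pred: 8+7-3=12
Step 10: prey: 93+27-33=87; pred: 12+11-4=19
Step 11: prey: 87+26-49=64; pred: 19+16-7=28
Step 12: prey: 64+19-53=30; pred: 28+17-11=34
Max prey = 93 at step 9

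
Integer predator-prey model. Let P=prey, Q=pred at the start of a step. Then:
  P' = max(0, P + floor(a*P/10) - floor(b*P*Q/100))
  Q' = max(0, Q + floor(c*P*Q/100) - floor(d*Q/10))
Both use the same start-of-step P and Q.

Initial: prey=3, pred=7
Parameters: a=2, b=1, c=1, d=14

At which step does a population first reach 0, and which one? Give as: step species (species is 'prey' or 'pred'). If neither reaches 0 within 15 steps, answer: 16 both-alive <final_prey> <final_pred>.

Answer: 1 pred

Derivation:
Step 1: prey: 3+0-0=3; pred: 7+0-9=0
First extinction: pred at step 1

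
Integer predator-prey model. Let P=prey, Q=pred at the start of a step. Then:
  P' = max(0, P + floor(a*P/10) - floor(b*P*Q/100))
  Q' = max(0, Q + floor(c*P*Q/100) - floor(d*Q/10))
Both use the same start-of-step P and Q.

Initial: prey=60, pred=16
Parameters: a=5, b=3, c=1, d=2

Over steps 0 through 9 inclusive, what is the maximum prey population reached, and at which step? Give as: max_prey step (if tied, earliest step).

Step 1: prey: 60+30-28=62; pred: 16+9-3=22
Step 2: prey: 62+31-40=53; pred: 22+13-4=31
Step 3: prey: 53+26-49=30; pred: 31+16-6=41
Step 4: prey: 30+15-36=9; pred: 41+12-8=45
Step 5: prey: 9+4-12=1; pred: 45+4-9=40
Step 6: prey: 1+0-1=0; pred: 40+0-8=32
Step 7: prey: 0+0-0=0; pred: 32+0-6=26
Step 8: prey: 0+0-0=0; pred: 26+0-5=21
Step 9: prey: 0+0-0=0; pred: 21+0-4=17
Max prey = 62 at step 1

Answer: 62 1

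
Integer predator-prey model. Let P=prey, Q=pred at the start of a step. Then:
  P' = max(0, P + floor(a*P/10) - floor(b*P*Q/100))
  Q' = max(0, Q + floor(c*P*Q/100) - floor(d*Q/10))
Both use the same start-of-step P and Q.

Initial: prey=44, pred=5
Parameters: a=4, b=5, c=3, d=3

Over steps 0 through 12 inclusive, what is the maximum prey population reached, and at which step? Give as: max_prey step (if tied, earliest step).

Step 1: prey: 44+17-11=50; pred: 5+6-1=10
Step 2: prey: 50+20-25=45; pred: 10+15-3=22
Step 3: prey: 45+18-49=14; pred: 22+29-6=45
Step 4: prey: 14+5-31=0; pred: 45+18-13=50
Step 5: prey: 0+0-0=0; pred: 50+0-15=35
Step 6: prey: 0+0-0=0; pred: 35+0-10=25
Step 7: prey: 0+0-0=0; pred: 25+0-7=18
Step 8: prey: 0+0-0=0; pred: 18+0-5=13
Step 9: prey: 0+0-0=0; pred: 13+0-3=10
Step 10: prey: 0+0-0=0; pred: 10+0-3=7
Step 11: prey: 0+0-0=0; pred: 7+0-2=5
Step 12: prey: 0+0-0=0; pred: 5+0-1=4
Max prey = 50 at step 1

Answer: 50 1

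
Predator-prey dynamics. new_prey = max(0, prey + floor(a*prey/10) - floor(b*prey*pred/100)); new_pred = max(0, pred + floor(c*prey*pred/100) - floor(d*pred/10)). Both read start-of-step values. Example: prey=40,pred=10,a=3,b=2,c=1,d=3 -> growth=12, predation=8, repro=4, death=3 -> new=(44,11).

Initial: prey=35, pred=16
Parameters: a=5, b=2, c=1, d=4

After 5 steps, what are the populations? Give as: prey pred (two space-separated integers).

Answer: 79 25

Derivation:
Step 1: prey: 35+17-11=41; pred: 16+5-6=15
Step 2: prey: 41+20-12=49; pred: 15+6-6=15
Step 3: prey: 49+24-14=59; pred: 15+7-6=16
Step 4: prey: 59+29-18=70; pred: 16+9-6=19
Step 5: prey: 70+35-26=79; pred: 19+13-7=25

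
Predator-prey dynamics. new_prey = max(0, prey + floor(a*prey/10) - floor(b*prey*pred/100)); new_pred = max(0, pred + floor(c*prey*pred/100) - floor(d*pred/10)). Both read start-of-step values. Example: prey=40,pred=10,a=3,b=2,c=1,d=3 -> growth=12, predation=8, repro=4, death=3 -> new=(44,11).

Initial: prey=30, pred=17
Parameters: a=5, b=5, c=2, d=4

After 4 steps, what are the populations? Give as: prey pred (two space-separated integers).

Answer: 3 11

Derivation:
Step 1: prey: 30+15-25=20; pred: 17+10-6=21
Step 2: prey: 20+10-21=9; pred: 21+8-8=21
Step 3: prey: 9+4-9=4; pred: 21+3-8=16
Step 4: prey: 4+2-3=3; pred: 16+1-6=11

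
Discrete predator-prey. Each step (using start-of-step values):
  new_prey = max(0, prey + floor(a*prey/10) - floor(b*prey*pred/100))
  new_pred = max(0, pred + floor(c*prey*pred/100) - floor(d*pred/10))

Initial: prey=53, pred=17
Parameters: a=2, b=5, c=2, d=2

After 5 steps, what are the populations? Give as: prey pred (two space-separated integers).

Step 1: prey: 53+10-45=18; pred: 17+18-3=32
Step 2: prey: 18+3-28=0; pred: 32+11-6=37
Step 3: prey: 0+0-0=0; pred: 37+0-7=30
Step 4: prey: 0+0-0=0; pred: 30+0-6=24
Step 5: prey: 0+0-0=0; pred: 24+0-4=20

Answer: 0 20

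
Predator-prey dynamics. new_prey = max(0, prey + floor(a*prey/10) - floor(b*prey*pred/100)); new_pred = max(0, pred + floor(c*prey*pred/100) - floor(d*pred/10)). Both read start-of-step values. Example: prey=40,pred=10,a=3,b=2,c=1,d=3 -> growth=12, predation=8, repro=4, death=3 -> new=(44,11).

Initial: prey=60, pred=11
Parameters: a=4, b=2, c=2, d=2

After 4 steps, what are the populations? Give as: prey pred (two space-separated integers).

Step 1: prey: 60+24-13=71; pred: 11+13-2=22
Step 2: prey: 71+28-31=68; pred: 22+31-4=49
Step 3: prey: 68+27-66=29; pred: 49+66-9=106
Step 4: prey: 29+11-61=0; pred: 106+61-21=146

Answer: 0 146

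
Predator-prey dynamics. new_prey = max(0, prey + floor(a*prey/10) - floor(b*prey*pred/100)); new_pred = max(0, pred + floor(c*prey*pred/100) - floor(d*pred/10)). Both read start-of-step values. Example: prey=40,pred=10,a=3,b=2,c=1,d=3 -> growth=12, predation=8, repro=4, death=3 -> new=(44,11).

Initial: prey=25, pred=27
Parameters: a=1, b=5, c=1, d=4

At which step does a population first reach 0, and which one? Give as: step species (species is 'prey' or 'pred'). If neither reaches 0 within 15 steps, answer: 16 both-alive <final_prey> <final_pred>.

Answer: 1 prey

Derivation:
Step 1: prey: 25+2-33=0; pred: 27+6-10=23
First extinction: prey at step 1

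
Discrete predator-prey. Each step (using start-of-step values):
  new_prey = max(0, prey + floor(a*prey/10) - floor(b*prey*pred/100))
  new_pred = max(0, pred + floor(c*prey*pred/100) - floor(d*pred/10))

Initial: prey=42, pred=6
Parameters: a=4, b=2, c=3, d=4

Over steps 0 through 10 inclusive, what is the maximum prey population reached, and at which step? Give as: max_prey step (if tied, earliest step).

Answer: 63 2

Derivation:
Step 1: prey: 42+16-5=53; pred: 6+7-2=11
Step 2: prey: 53+21-11=63; pred: 11+17-4=24
Step 3: prey: 63+25-30=58; pred: 24+45-9=60
Step 4: prey: 58+23-69=12; pred: 60+104-24=140
Step 5: prey: 12+4-33=0; pred: 140+50-56=134
Step 6: prey: 0+0-0=0; pred: 134+0-53=81
Step 7: prey: 0+0-0=0; pred: 81+0-32=49
Step 8: prey: 0+0-0=0; pred: 49+0-19=30
Step 9: prey: 0+0-0=0; pred: 30+0-12=18
Step 10: prey: 0+0-0=0; pred: 18+0-7=11
Max prey = 63 at step 2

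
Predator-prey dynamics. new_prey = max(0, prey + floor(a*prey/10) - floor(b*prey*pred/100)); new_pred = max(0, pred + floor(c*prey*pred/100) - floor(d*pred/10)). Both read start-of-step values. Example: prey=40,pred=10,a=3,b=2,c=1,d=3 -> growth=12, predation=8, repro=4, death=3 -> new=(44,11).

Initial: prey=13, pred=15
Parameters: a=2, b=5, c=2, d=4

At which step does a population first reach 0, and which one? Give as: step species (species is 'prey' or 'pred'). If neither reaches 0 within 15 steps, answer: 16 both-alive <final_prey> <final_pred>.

Step 1: prey: 13+2-9=6; pred: 15+3-6=12
Step 2: prey: 6+1-3=4; pred: 12+1-4=9
Step 3: prey: 4+0-1=3; pred: 9+0-3=6
Step 4: prey: 3+0-0=3; pred: 6+0-2=4
Step 5: prey: 3+0-0=3; pred: 4+0-1=3
Step 6: prey: 3+0-0=3; pred: 3+0-1=2
Step 7: prey: 3+0-0=3; pred: 2+0-0=2
Steps 8-15: state stable at prey=3, pred=2 (no change)
No extinction within 15 steps

Answer: 16 both-alive 3 2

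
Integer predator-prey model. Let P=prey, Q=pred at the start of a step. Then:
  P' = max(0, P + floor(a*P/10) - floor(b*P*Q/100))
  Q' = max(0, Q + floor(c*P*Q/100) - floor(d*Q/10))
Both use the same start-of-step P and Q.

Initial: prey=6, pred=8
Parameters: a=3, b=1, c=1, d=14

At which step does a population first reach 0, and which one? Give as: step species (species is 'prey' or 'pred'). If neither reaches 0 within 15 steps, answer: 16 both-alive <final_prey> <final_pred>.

Answer: 1 pred

Derivation:
Step 1: prey: 6+1-0=7; pred: 8+0-11=0
First extinction: pred at step 1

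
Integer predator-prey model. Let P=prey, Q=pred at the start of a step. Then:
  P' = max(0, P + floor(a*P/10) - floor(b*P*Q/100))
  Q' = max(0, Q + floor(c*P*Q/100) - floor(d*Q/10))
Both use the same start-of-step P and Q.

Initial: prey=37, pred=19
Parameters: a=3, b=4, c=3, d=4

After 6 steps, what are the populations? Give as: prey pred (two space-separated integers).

Step 1: prey: 37+11-28=20; pred: 19+21-7=33
Step 2: prey: 20+6-26=0; pred: 33+19-13=39
Step 3: prey: 0+0-0=0; pred: 39+0-15=24
Step 4: prey: 0+0-0=0; pred: 24+0-9=15
Step 5: prey: 0+0-0=0; pred: 15+0-6=9
Step 6: prey: 0+0-0=0; pred: 9+0-3=6

Answer: 0 6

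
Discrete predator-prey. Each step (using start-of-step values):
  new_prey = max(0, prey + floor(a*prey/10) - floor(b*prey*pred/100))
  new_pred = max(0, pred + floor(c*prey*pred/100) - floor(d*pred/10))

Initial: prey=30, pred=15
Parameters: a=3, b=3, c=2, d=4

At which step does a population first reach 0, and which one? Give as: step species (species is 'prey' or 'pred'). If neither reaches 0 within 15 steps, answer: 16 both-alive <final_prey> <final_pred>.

Answer: 16 both-alive 32 3

Derivation:
Step 1: prey: 30+9-13=26; pred: 15+9-6=18
Step 2: prey: 26+7-14=19; pred: 18+9-7=20
Step 3: prey: 19+5-11=13; pred: 20+7-8=19
Step 4: prey: 13+3-7=9; pred: 19+4-7=16
Step 5: prey: 9+2-4=7; pred: 16+2-6=12
Step 6: prey: 7+2-2=7; pred: 12+1-4=9
Step 7: prey: 7+2-1=8; pred: 9+1-3=7
Step 8: prey: 8+2-1=9; pred: 7+1-2=6
Step 9: prey: 9+2-1=10; pred: 6+1-2=5
Step 10: prey: 10+3-1=12; pred: 5+1-2=4
Step 11: prey: 12+3-1=14; pred: 4+0-1=3
Step 12: prey: 14+4-1=17; pred: 3+0-1=2
Step 13: prey: 17+5-1=21; pred: 2+0-0=2
Step 14: prey: 21+6-1=26; pred: 2+0-0=2
Step 15: prey: 26+7-1=32; pred: 2+1-0=3
No extinction within 15 steps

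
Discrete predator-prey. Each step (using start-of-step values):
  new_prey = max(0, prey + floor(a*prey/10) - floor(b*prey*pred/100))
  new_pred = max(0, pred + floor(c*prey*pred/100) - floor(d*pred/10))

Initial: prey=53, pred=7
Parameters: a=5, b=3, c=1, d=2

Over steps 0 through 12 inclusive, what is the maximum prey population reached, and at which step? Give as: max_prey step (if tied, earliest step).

Step 1: prey: 53+26-11=68; pred: 7+3-1=9
Step 2: prey: 68+34-18=84; pred: 9+6-1=14
Step 3: prey: 84+42-35=91; pred: 14+11-2=23
Step 4: prey: 91+45-62=74; pred: 23+20-4=39
Step 5: prey: 74+37-86=25; pred: 39+28-7=60
Step 6: prey: 25+12-45=0; pred: 60+15-12=63
Step 7: prey: 0+0-0=0; pred: 63+0-12=51
Step 8: prey: 0+0-0=0; pred: 51+0-10=41
Step 9: prey: 0+0-0=0; pred: 41+0-8=33
Step 10: prey: 0+0-0=0; pred: 33+0-6=27
Step 11: prey: 0+0-0=0; pred: 27+0-5=22
Step 12: prey: 0+0-0=0; pred: 22+0-4=18
Max prey = 91 at step 3

Answer: 91 3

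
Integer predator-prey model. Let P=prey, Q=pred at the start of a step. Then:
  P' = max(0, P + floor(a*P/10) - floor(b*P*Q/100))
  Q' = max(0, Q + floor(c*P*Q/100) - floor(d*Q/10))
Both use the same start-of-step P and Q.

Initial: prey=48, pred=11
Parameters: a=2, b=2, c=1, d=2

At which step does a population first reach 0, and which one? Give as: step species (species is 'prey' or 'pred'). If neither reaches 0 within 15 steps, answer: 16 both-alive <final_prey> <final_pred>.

Step 1: prey: 48+9-10=47; pred: 11+5-2=14
Step 2: prey: 47+9-13=43; pred: 14+6-2=18
Step 3: prey: 43+8-15=36; pred: 18+7-3=22
Step 4: prey: 36+7-15=28; pred: 22+7-4=25
Step 5: prey: 28+5-14=19; pred: 25+7-5=27
Step 6: prey: 19+3-10=12; pred: 27+5-5=27
Step 7: prey: 12+2-6=8; pred: 27+3-5=25
Step 8: prey: 8+1-4=5; pred: 25+2-5=22
Step 9: prey: 5+1-2=4; pred: 22+1-4=19
Step 10: prey: 4+0-1=3; pred: 19+0-3=16
Step 11: prey: 3+0-0=3; pred: 16+0-3=13
Step 12: prey: 3+0-0=3; pred: 13+0-2=11
Step 13: prey: 3+0-0=3; pred: 11+0-2=9
Step 14: prey: 3+0-0=3; pred: 9+0-1=8
Step 15: prey: 3+0-0=3; pred: 8+0-1=7
No extinction within 15 steps

Answer: 16 both-alive 3 7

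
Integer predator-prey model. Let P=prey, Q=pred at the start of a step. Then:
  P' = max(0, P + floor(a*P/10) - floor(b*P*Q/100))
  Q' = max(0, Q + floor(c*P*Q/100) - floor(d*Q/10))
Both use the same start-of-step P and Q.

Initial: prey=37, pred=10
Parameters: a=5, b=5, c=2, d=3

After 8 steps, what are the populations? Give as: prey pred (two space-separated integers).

Step 1: prey: 37+18-18=37; pred: 10+7-3=14
Step 2: prey: 37+18-25=30; pred: 14+10-4=20
Step 3: prey: 30+15-30=15; pred: 20+12-6=26
Step 4: prey: 15+7-19=3; pred: 26+7-7=26
Step 5: prey: 3+1-3=1; pred: 26+1-7=20
Step 6: prey: 1+0-1=0; pred: 20+0-6=14
Step 7: prey: 0+0-0=0; pred: 14+0-4=10
Step 8: prey: 0+0-0=0; pred: 10+0-3=7

Answer: 0 7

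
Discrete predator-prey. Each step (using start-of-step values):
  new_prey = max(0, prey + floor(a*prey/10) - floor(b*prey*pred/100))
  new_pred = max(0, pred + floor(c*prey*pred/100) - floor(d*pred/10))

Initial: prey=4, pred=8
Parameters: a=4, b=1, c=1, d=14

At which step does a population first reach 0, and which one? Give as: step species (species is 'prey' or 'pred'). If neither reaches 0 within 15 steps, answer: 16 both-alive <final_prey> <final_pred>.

Answer: 1 pred

Derivation:
Step 1: prey: 4+1-0=5; pred: 8+0-11=0
First extinction: pred at step 1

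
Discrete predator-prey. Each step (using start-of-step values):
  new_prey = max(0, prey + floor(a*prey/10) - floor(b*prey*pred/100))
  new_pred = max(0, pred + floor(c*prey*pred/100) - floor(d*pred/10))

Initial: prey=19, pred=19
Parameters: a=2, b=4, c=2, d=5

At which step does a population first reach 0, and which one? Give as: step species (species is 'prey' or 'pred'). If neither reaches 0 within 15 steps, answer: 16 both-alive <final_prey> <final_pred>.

Answer: 16 both-alive 3 1

Derivation:
Step 1: prey: 19+3-14=8; pred: 19+7-9=17
Step 2: prey: 8+1-5=4; pred: 17+2-8=11
Step 3: prey: 4+0-1=3; pred: 11+0-5=6
Step 4: prey: 3+0-0=3; pred: 6+0-3=3
Step 5: prey: 3+0-0=3; pred: 3+0-1=2
Step 6: prey: 3+0-0=3; pred: 2+0-1=1
Step 7: prey: 3+0-0=3; pred: 1+0-0=1
Steps 8-15: state stable at prey=3, pred=1 (no change)
No extinction within 15 steps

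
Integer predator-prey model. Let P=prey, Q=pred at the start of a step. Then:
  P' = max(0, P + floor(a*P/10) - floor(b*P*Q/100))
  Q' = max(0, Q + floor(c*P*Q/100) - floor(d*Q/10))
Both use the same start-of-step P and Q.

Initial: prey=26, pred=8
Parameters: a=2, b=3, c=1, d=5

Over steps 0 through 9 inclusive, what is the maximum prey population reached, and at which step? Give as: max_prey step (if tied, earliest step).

Step 1: prey: 26+5-6=25; pred: 8+2-4=6
Step 2: prey: 25+5-4=26; pred: 6+1-3=4
Step 3: prey: 26+5-3=28; pred: 4+1-2=3
Step 4: prey: 28+5-2=31; pred: 3+0-1=2
Step 5: prey: 31+6-1=36; pred: 2+0-1=1
Step 6: prey: 36+7-1=42; pred: 1+0-0=1
Step 7: prey: 42+8-1=49; pred: 1+0-0=1
Step 8: prey: 49+9-1=57; pred: 1+0-0=1
Step 9: prey: 57+11-1=67; pred: 1+0-0=1
Max prey = 67 at step 9

Answer: 67 9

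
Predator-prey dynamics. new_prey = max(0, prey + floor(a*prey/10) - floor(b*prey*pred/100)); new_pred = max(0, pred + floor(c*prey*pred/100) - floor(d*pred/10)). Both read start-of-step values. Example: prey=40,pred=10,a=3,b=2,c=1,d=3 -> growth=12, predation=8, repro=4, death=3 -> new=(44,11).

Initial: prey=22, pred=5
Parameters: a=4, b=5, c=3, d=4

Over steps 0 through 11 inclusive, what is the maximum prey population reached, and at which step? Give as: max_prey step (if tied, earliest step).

Answer: 28 2

Derivation:
Step 1: prey: 22+8-5=25; pred: 5+3-2=6
Step 2: prey: 25+10-7=28; pred: 6+4-2=8
Step 3: prey: 28+11-11=28; pred: 8+6-3=11
Step 4: prey: 28+11-15=24; pred: 11+9-4=16
Step 5: prey: 24+9-19=14; pred: 16+11-6=21
Step 6: prey: 14+5-14=5; pred: 21+8-8=21
Step 7: prey: 5+2-5=2; pred: 21+3-8=16
Step 8: prey: 2+0-1=1; pred: 16+0-6=10
Step 9: prey: 1+0-0=1; pred: 10+0-4=6
Step 10: prey: 1+0-0=1; pred: 6+0-2=4
Step 11: prey: 1+0-0=1; pred: 4+0-1=3
Max prey = 28 at step 2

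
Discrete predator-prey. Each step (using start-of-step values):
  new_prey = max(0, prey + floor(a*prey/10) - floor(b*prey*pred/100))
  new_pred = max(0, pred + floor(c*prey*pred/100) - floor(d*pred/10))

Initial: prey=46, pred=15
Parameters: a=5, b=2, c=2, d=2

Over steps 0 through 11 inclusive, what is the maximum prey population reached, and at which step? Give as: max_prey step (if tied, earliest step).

Step 1: prey: 46+23-13=56; pred: 15+13-3=25
Step 2: prey: 56+28-28=56; pred: 25+28-5=48
Step 3: prey: 56+28-53=31; pred: 48+53-9=92
Step 4: prey: 31+15-57=0; pred: 92+57-18=131
Step 5: prey: 0+0-0=0; pred: 131+0-26=105
Step 6: prey: 0+0-0=0; pred: 105+0-21=84
Step 7: prey: 0+0-0=0; pred: 84+0-16=68
Step 8: prey: 0+0-0=0; pred: 68+0-13=55
Step 9: prey: 0+0-0=0; pred: 55+0-11=44
Step 10: prey: 0+0-0=0; pred: 44+0-8=36
Step 11: prey: 0+0-0=0; pred: 36+0-7=29
Max prey = 56 at step 1

Answer: 56 1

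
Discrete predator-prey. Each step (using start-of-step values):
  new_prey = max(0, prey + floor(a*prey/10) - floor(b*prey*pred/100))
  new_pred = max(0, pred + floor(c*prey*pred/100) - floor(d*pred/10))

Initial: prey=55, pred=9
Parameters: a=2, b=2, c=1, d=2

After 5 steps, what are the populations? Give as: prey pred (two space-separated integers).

Answer: 25 32

Derivation:
Step 1: prey: 55+11-9=57; pred: 9+4-1=12
Step 2: prey: 57+11-13=55; pred: 12+6-2=16
Step 3: prey: 55+11-17=49; pred: 16+8-3=21
Step 4: prey: 49+9-20=38; pred: 21+10-4=27
Step 5: prey: 38+7-20=25; pred: 27+10-5=32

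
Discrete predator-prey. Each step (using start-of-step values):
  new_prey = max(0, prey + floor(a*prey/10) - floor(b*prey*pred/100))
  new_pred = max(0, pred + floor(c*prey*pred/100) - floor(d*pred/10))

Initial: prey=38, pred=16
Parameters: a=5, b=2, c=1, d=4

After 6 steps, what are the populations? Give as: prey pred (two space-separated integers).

Step 1: prey: 38+19-12=45; pred: 16+6-6=16
Step 2: prey: 45+22-14=53; pred: 16+7-6=17
Step 3: prey: 53+26-18=61; pred: 17+9-6=20
Step 4: prey: 61+30-24=67; pred: 20+12-8=24
Step 5: prey: 67+33-32=68; pred: 24+16-9=31
Step 6: prey: 68+34-42=60; pred: 31+21-12=40

Answer: 60 40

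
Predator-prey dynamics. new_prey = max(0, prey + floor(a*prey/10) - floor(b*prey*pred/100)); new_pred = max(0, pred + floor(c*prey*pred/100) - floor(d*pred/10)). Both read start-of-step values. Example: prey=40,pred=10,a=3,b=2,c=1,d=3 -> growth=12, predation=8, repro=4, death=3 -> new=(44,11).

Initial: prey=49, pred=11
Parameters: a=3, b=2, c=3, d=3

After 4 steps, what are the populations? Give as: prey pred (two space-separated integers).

Answer: 0 103

Derivation:
Step 1: prey: 49+14-10=53; pred: 11+16-3=24
Step 2: prey: 53+15-25=43; pred: 24+38-7=55
Step 3: prey: 43+12-47=8; pred: 55+70-16=109
Step 4: prey: 8+2-17=0; pred: 109+26-32=103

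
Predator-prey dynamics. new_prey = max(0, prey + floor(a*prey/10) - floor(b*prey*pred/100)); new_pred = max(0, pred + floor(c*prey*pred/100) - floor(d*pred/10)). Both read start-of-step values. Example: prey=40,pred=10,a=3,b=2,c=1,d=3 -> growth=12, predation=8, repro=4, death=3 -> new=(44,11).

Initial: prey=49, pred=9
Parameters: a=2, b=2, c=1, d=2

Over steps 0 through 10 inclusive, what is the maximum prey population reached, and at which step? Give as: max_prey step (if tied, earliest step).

Step 1: prey: 49+9-8=50; pred: 9+4-1=12
Step 2: prey: 50+10-12=48; pred: 12+6-2=16
Step 3: prey: 48+9-15=42; pred: 16+7-3=20
Step 4: prey: 42+8-16=34; pred: 20+8-4=24
Step 5: prey: 34+6-16=24; pred: 24+8-4=28
Step 6: prey: 24+4-13=15; pred: 28+6-5=29
Step 7: prey: 15+3-8=10; pred: 29+4-5=28
Step 8: prey: 10+2-5=7; pred: 28+2-5=25
Step 9: prey: 7+1-3=5; pred: 25+1-5=21
Step 10: prey: 5+1-2=4; pred: 21+1-4=18
Max prey = 50 at step 1

Answer: 50 1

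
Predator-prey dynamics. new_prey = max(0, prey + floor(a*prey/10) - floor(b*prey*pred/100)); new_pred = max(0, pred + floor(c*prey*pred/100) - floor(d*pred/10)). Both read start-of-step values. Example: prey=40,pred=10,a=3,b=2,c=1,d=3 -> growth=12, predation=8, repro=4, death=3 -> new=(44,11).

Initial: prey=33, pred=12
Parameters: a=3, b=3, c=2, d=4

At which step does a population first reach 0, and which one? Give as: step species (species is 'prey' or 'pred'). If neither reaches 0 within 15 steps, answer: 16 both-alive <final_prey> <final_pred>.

Answer: 16 both-alive 25 2

Derivation:
Step 1: prey: 33+9-11=31; pred: 12+7-4=15
Step 2: prey: 31+9-13=27; pred: 15+9-6=18
Step 3: prey: 27+8-14=21; pred: 18+9-7=20
Step 4: prey: 21+6-12=15; pred: 20+8-8=20
Step 5: prey: 15+4-9=10; pred: 20+6-8=18
Step 6: prey: 10+3-5=8; pred: 18+3-7=14
Step 7: prey: 8+2-3=7; pred: 14+2-5=11
Step 8: prey: 7+2-2=7; pred: 11+1-4=8
Step 9: prey: 7+2-1=8; pred: 8+1-3=6
Step 10: prey: 8+2-1=9; pred: 6+0-2=4
Step 11: prey: 9+2-1=10; pred: 4+0-1=3
Step 12: prey: 10+3-0=13; pred: 3+0-1=2
Step 13: prey: 13+3-0=16; pred: 2+0-0=2
Step 14: prey: 16+4-0=20; pred: 2+0-0=2
Step 15: prey: 20+6-1=25; pred: 2+0-0=2
No extinction within 15 steps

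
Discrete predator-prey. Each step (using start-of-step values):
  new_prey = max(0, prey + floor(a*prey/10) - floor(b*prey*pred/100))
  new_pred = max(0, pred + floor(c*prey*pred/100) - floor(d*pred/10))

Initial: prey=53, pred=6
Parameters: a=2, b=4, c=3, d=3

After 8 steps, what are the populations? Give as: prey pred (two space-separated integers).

Step 1: prey: 53+10-12=51; pred: 6+9-1=14
Step 2: prey: 51+10-28=33; pred: 14+21-4=31
Step 3: prey: 33+6-40=0; pred: 31+30-9=52
Step 4: prey: 0+0-0=0; pred: 52+0-15=37
Step 5: prey: 0+0-0=0; pred: 37+0-11=26
Step 6: prey: 0+0-0=0; pred: 26+0-7=19
Step 7: prey: 0+0-0=0; pred: 19+0-5=14
Step 8: prey: 0+0-0=0; pred: 14+0-4=10

Answer: 0 10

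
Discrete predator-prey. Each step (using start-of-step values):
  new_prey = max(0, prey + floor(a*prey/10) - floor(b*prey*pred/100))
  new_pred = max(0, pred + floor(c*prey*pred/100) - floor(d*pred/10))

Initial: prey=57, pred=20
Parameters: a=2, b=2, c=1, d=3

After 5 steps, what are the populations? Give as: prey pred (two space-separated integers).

Answer: 8 22

Derivation:
Step 1: prey: 57+11-22=46; pred: 20+11-6=25
Step 2: prey: 46+9-23=32; pred: 25+11-7=29
Step 3: prey: 32+6-18=20; pred: 29+9-8=30
Step 4: prey: 20+4-12=12; pred: 30+6-9=27
Step 5: prey: 12+2-6=8; pred: 27+3-8=22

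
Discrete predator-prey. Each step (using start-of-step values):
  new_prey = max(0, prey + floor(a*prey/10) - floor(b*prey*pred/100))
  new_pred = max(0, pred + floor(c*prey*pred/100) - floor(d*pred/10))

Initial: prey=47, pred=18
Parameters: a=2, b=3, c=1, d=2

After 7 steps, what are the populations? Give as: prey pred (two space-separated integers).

Answer: 1 12

Derivation:
Step 1: prey: 47+9-25=31; pred: 18+8-3=23
Step 2: prey: 31+6-21=16; pred: 23+7-4=26
Step 3: prey: 16+3-12=7; pred: 26+4-5=25
Step 4: prey: 7+1-5=3; pred: 25+1-5=21
Step 5: prey: 3+0-1=2; pred: 21+0-4=17
Step 6: prey: 2+0-1=1; pred: 17+0-3=14
Step 7: prey: 1+0-0=1; pred: 14+0-2=12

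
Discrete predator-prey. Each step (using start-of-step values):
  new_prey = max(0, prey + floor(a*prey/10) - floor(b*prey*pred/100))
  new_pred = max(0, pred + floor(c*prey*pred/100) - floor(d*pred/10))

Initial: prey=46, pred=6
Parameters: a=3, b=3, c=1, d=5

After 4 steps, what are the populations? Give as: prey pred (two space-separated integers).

Answer: 78 6

Derivation:
Step 1: prey: 46+13-8=51; pred: 6+2-3=5
Step 2: prey: 51+15-7=59; pred: 5+2-2=5
Step 3: prey: 59+17-8=68; pred: 5+2-2=5
Step 4: prey: 68+20-10=78; pred: 5+3-2=6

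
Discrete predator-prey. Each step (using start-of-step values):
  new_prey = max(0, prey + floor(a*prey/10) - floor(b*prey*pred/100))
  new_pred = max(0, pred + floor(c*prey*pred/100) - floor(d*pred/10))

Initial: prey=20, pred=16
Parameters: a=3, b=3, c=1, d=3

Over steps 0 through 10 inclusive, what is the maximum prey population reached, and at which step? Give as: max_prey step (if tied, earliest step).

Answer: 24 10

Derivation:
Step 1: prey: 20+6-9=17; pred: 16+3-4=15
Step 2: prey: 17+5-7=15; pred: 15+2-4=13
Step 3: prey: 15+4-5=14; pred: 13+1-3=11
Step 4: prey: 14+4-4=14; pred: 11+1-3=9
Step 5: prey: 14+4-3=15; pred: 9+1-2=8
Step 6: prey: 15+4-3=16; pred: 8+1-2=7
Step 7: prey: 16+4-3=17; pred: 7+1-2=6
Step 8: prey: 17+5-3=19; pred: 6+1-1=6
Step 9: prey: 19+5-3=21; pred: 6+1-1=6
Step 10: prey: 21+6-3=24; pred: 6+1-1=6
Max prey = 24 at step 10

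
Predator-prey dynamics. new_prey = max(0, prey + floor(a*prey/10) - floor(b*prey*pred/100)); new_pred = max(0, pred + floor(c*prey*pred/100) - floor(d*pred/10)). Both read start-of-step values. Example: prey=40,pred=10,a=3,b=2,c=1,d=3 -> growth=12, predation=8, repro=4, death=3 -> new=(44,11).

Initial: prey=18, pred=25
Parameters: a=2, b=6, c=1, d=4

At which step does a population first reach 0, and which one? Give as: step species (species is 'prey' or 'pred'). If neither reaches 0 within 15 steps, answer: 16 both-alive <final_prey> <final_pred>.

Step 1: prey: 18+3-27=0; pred: 25+4-10=19
First extinction: prey at step 1

Answer: 1 prey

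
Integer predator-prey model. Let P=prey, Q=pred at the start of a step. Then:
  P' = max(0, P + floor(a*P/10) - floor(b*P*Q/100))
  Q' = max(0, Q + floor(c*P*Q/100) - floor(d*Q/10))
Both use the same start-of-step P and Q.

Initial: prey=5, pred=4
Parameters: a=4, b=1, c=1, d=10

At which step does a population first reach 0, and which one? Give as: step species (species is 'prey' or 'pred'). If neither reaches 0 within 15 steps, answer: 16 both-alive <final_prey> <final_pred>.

Step 1: prey: 5+2-0=7; pred: 4+0-4=0
First extinction: pred at step 1

Answer: 1 pred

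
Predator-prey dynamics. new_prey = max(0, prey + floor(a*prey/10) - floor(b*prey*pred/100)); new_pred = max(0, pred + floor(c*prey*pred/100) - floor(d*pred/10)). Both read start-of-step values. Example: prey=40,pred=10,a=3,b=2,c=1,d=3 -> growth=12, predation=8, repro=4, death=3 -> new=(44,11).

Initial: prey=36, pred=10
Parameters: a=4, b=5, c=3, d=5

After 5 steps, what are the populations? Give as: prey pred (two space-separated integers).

Answer: 1 8

Derivation:
Step 1: prey: 36+14-18=32; pred: 10+10-5=15
Step 2: prey: 32+12-24=20; pred: 15+14-7=22
Step 3: prey: 20+8-22=6; pred: 22+13-11=24
Step 4: prey: 6+2-7=1; pred: 24+4-12=16
Step 5: prey: 1+0-0=1; pred: 16+0-8=8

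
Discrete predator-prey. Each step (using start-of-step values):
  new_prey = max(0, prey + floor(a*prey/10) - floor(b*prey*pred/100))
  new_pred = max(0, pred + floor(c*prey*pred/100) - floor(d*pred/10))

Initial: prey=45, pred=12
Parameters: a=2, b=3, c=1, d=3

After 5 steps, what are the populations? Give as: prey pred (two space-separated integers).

Step 1: prey: 45+9-16=38; pred: 12+5-3=14
Step 2: prey: 38+7-15=30; pred: 14+5-4=15
Step 3: prey: 30+6-13=23; pred: 15+4-4=15
Step 4: prey: 23+4-10=17; pred: 15+3-4=14
Step 5: prey: 17+3-7=13; pred: 14+2-4=12

Answer: 13 12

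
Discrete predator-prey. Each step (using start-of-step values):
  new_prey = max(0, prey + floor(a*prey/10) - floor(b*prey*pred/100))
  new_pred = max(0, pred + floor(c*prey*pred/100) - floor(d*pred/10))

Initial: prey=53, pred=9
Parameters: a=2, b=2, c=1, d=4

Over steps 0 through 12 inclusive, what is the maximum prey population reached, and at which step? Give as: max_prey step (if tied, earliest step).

Answer: 54 1

Derivation:
Step 1: prey: 53+10-9=54; pred: 9+4-3=10
Step 2: prey: 54+10-10=54; pred: 10+5-4=11
Step 3: prey: 54+10-11=53; pred: 11+5-4=12
Step 4: prey: 53+10-12=51; pred: 12+6-4=14
Step 5: prey: 51+10-14=47; pred: 14+7-5=16
Step 6: prey: 47+9-15=41; pred: 16+7-6=17
Step 7: prey: 41+8-13=36; pred: 17+6-6=17
Step 8: prey: 36+7-12=31; pred: 17+6-6=17
Step 9: prey: 31+6-10=27; pred: 17+5-6=16
Step 10: prey: 27+5-8=24; pred: 16+4-6=14
Step 11: prey: 24+4-6=22; pred: 14+3-5=12
Step 12: prey: 22+4-5=21; pred: 12+2-4=10
Max prey = 54 at step 1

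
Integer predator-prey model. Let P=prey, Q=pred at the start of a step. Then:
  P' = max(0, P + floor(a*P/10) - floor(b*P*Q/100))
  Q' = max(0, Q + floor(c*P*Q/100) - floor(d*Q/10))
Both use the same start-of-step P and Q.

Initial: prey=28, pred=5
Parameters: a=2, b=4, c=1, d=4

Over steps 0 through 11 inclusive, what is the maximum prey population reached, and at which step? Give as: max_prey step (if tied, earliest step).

Answer: 42 11

Derivation:
Step 1: prey: 28+5-5=28; pred: 5+1-2=4
Step 2: prey: 28+5-4=29; pred: 4+1-1=4
Step 3: prey: 29+5-4=30; pred: 4+1-1=4
Step 4: prey: 30+6-4=32; pred: 4+1-1=4
Step 5: prey: 32+6-5=33; pred: 4+1-1=4
Step 6: prey: 33+6-5=34; pred: 4+1-1=4
Step 7: prey: 34+6-5=35; pred: 4+1-1=4
Step 8: prey: 35+7-5=37; pred: 4+1-1=4
Step 9: prey: 37+7-5=39; pred: 4+1-1=4
Step 10: prey: 39+7-6=40; pred: 4+1-1=4
Step 11: prey: 40+8-6=42; pred: 4+1-1=4
Max prey = 42 at step 11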